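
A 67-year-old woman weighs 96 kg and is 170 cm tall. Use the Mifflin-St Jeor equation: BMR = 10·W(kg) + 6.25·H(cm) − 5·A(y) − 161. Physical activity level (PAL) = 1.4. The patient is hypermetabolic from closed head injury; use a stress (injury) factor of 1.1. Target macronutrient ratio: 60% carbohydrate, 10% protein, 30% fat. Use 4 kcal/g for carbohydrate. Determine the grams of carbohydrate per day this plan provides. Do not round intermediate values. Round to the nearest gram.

Mifflin-St Jeor (female): BMR = 10(96) + 6.25(170) − 5(67) − 161 = 960 + 1062.5 − 335 − 161 = 1526.5 kcal/day.
TEE = 1526.5 × 1.4 = 2137.1 kcal/day.
With stress factor 1.1: 2137.1 × 1.1 = 2350.81 kcal/day.
Carbohydrate energy = 60% × 2350.81 = 1410.486 kcal.
Carbohydrate = 1410.486 ÷ 4 kcal/g = 352.6215 g.

353 g/day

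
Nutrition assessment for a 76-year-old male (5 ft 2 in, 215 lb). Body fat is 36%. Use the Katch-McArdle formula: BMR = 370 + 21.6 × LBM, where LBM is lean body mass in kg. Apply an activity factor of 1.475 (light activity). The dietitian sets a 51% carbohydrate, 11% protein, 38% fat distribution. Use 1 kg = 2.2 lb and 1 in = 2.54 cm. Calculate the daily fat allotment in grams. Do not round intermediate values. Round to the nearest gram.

107 g/day

Convert to metric: weight = 215 ÷ 2.2 = 97.7273 kg; height = (5×12 + 2) × 2.54 = 62 × 2.54 = 157.48 cm.
LBM = 97.7273 × (1 − 0.36) = 62.5455 kg. Katch-McArdle: BMR = 370 + 21.6 × 62.5455 = 1720.9818 kcal/day.
TEE = 1720.9818 × 1.475 = 2538.4482 kcal/day.
Fat energy = 38% × 2538.4482 = 964.6103 kcal.
Fat = 964.6103 ÷ 9 kcal/g = 107.1789 g.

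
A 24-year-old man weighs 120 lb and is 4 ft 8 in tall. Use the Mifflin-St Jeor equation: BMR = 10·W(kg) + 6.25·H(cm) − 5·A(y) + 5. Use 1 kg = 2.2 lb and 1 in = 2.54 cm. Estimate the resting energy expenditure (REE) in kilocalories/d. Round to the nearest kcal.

1319 kilocalories/d

Convert to metric: weight = 120 ÷ 2.2 = 54.5455 kg; height = (4×12 + 8) × 2.54 = 56 × 2.54 = 142.24 cm.
Mifflin-St Jeor (male): BMR = 10(54.5455) + 6.25(142.24) − 5(24) + 5 = 545.4545 + 889 − 120 + 5 = 1319.4545 kcal/day.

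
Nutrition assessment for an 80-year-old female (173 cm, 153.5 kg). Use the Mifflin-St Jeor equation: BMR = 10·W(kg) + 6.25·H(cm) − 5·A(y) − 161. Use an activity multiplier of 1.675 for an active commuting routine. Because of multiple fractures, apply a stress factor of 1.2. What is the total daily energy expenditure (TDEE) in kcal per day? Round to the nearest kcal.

4131 kcal per day

Mifflin-St Jeor (female): BMR = 10(153.5) + 6.25(173) − 5(80) − 161 = 1535 + 1081.25 − 400 − 161 = 2055.25 kcal/day.
TEE = BMR × activity factor = 2055.25 × 1.675 = 3442.5438 kcal/day.
Apply stress factor: 3442.5438 × 1.2 = 4131.0525 kcal/day.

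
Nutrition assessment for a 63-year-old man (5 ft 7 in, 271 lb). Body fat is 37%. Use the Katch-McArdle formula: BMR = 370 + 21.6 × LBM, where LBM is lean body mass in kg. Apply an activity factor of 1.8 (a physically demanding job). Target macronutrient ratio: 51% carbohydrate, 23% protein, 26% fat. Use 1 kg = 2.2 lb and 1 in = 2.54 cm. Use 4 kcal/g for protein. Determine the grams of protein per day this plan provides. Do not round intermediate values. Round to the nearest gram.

Convert to metric: weight = 271 ÷ 2.2 = 123.1818 kg; height = (5×12 + 7) × 2.54 = 67 × 2.54 = 170.18 cm.
LBM = 123.1818 × (1 − 0.37) = 77.6045 kg. Katch-McArdle: BMR = 370 + 21.6 × 77.6045 = 2046.2582 kcal/day.
TEE = 2046.2582 × 1.8 = 3683.2647 kcal/day.
Protein energy = 23% × 3683.2647 = 847.1509 kcal.
Protein = 847.1509 ÷ 4 kcal/g = 211.7877 g.

212 g/day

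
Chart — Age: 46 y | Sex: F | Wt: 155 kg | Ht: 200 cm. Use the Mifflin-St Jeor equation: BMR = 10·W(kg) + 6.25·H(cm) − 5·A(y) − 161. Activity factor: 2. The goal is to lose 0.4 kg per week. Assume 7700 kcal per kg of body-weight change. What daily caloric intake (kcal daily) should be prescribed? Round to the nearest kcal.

Mifflin-St Jeor (female): BMR = 10(155) + 6.25(200) − 5(46) − 161 = 1550 + 1250 − 230 − 161 = 2409 kcal/day.
TEE = 2409 × 2 = 4818 kcal/day.
Required daily deficit = 0.4 × 7700 ÷ 7 = 440 kcal/day.
Target intake = 4818 − 440 = 4378 kcal/day.

4378 kcal daily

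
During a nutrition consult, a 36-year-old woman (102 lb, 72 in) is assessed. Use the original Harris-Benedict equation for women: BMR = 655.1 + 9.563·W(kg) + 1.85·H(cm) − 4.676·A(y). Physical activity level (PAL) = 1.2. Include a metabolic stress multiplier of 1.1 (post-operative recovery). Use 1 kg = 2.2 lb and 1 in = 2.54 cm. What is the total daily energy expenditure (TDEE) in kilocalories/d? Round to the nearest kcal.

Convert to metric: weight = 102 ÷ 2.2 = 46.3636 kg; height = 72 × 2.54 = 182.88 cm.
Harris-Benedict: BMR = 655.1 + 9.563(46.3636) + 1.85(182.88) − 4.676(36) = 1268.4675 kcal/day.
TEE = BMR × activity factor = 1268.4675 × 1.2 = 1522.1609 kcal/day.
Apply stress factor: 1522.1609 × 1.1 = 1674.377 kcal/day.

1674 kilocalories/d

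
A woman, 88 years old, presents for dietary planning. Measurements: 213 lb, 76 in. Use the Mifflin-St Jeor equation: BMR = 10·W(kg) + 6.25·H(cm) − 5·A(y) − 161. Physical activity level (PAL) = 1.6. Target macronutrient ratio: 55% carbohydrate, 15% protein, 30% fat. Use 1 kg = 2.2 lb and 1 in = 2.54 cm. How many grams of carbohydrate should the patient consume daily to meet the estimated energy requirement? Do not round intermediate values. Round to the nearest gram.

Convert to metric: weight = 213 ÷ 2.2 = 96.8182 kg; height = 76 × 2.54 = 193.04 cm.
Mifflin-St Jeor (female): BMR = 10(96.8182) + 6.25(193.04) − 5(88) − 161 = 968.1818 + 1206.5 − 440 − 161 = 1573.6818 kcal/day.
TEE = 1573.6818 × 1.6 = 2517.8909 kcal/day.
Carbohydrate energy = 55% × 2517.8909 = 1384.84 kcal.
Carbohydrate = 1384.84 ÷ 4 kcal/g = 346.21 g.

346 g/day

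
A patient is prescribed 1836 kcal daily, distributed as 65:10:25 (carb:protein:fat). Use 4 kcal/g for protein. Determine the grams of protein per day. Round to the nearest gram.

Protein energy = 10% × 1836 = 183.6 kcal.
At 4 kcal/g: 183.6 ÷ 4 = 45.9 g.

46 g/day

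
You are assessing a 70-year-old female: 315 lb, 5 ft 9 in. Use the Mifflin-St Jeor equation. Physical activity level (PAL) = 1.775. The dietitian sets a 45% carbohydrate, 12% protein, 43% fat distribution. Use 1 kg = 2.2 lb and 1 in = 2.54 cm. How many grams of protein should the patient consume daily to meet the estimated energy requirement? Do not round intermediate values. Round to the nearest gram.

Convert to metric: weight = 315 ÷ 2.2 = 143.1818 kg; height = (5×12 + 9) × 2.54 = 69 × 2.54 = 175.26 cm.
Mifflin-St Jeor (female): BMR = 10(143.1818) + 6.25(175.26) − 5(70) − 161 = 1431.8182 + 1095.375 − 350 − 161 = 2016.1932 kcal/day.
TEE = 2016.1932 × 1.775 = 3578.7429 kcal/day.
Protein energy = 12% × 3578.7429 = 429.4491 kcal.
Protein = 429.4491 ÷ 4 kcal/g = 107.3623 g.

107 g/day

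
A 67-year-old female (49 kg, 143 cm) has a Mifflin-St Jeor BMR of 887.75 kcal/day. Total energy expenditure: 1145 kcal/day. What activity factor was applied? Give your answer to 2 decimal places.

1.29

Activity factor = TEE ÷ BMR = 1145 ÷ 887.75 = 1.29.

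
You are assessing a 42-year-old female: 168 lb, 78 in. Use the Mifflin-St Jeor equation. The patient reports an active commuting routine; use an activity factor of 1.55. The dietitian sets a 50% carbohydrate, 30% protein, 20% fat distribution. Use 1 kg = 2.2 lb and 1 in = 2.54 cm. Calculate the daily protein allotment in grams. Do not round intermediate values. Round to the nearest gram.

Convert to metric: weight = 168 ÷ 2.2 = 76.3636 kg; height = 78 × 2.54 = 198.12 cm.
Mifflin-St Jeor (female): BMR = 10(76.3636) + 6.25(198.12) − 5(42) − 161 = 763.6364 + 1238.25 − 210 − 161 = 1630.8864 kcal/day.
TEE = 1630.8864 × 1.55 = 2527.8739 kcal/day.
Protein energy = 30% × 2527.8739 = 758.3622 kcal.
Protein = 758.3622 ÷ 4 kcal/g = 189.5905 g.

190 g/day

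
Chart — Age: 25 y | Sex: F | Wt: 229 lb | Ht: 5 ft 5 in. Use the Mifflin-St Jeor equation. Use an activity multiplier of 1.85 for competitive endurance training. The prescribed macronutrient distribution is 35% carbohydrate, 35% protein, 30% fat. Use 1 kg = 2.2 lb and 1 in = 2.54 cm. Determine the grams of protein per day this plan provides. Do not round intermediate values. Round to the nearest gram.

289 g/day

Convert to metric: weight = 229 ÷ 2.2 = 104.0909 kg; height = (5×12 + 5) × 2.54 = 65 × 2.54 = 165.1 cm.
Mifflin-St Jeor (female): BMR = 10(104.0909) + 6.25(165.1) − 5(25) − 161 = 1040.9091 + 1031.875 − 125 − 161 = 1786.7841 kcal/day.
TEE = 1786.7841 × 1.85 = 3305.5506 kcal/day.
Protein energy = 35% × 3305.5506 = 1156.9427 kcal.
Protein = 1156.9427 ÷ 4 kcal/g = 289.2357 g.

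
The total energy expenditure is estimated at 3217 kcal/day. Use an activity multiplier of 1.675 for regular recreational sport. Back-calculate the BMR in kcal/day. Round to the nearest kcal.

1921 kcal/day

BMR = TEE ÷ activity factor = 3217 ÷ 1.675 = 1920.597 kcal/day.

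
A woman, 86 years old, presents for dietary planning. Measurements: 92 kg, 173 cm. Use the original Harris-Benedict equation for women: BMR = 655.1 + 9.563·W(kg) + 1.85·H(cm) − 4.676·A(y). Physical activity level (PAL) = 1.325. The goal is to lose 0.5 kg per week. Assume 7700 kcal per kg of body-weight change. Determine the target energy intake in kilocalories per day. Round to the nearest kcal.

Harris-Benedict: BMR = 655.1 + 9.563(92) + 1.85(173) − 4.676(86) = 1452.81 kcal/day.
TEE = 1452.81 × 1.325 = 1924.9733 kcal/day.
Required daily deficit = 0.5 × 7700 ÷ 7 = 550 kcal/day.
Target intake = 1924.9733 − 550 = 1374.9733 kcal/day.

1375 kilocalories per day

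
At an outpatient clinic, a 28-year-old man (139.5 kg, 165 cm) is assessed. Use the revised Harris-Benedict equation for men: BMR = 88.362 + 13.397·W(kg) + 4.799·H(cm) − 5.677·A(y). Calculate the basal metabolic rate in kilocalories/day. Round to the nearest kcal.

Harris-Benedict: BMR = 88.362 + 13.397(139.5) + 4.799(165) − 5.677(28) = 2590.1225 kcal/day.

2590 kilocalories/day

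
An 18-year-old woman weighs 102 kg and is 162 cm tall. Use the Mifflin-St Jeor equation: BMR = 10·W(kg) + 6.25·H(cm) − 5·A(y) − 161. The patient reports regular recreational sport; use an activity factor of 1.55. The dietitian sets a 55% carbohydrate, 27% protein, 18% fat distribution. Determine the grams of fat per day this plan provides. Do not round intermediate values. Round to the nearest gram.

55 g/day

Mifflin-St Jeor (female): BMR = 10(102) + 6.25(162) − 5(18) − 161 = 1020 + 1012.5 − 90 − 161 = 1781.5 kcal/day.
TEE = 1781.5 × 1.55 = 2761.325 kcal/day.
Fat energy = 18% × 2761.325 = 497.0385 kcal.
Fat = 497.0385 ÷ 9 kcal/g = 55.2265 g.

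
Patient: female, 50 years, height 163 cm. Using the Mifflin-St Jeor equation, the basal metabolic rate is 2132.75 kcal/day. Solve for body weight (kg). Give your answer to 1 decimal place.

152.5 kg

2132.75 = 10·W + 6.25(163) − 5(50) − 161
10·W = 2132.75 − 607.75 = 1525, so W = 152.5 kg.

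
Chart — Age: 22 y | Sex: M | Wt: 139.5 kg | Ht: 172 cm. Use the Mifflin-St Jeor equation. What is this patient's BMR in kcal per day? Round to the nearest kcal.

Mifflin-St Jeor (male): BMR = 10(139.5) + 6.25(172) − 5(22) + 5 = 1395 + 1075 − 110 + 5 = 2365 kcal/day.

2365 kcal per day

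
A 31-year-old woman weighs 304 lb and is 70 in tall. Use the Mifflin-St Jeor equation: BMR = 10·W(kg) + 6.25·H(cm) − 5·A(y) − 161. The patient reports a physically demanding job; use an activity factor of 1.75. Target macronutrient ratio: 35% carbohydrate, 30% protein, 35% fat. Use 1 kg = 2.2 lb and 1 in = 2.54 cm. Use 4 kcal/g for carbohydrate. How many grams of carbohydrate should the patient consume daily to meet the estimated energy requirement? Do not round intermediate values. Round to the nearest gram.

333 g/day

Convert to metric: weight = 304 ÷ 2.2 = 138.1818 kg; height = 70 × 2.54 = 177.8 cm.
Mifflin-St Jeor (female): BMR = 10(138.1818) + 6.25(177.8) − 5(31) − 161 = 1381.8182 + 1111.25 − 155 − 161 = 2177.0682 kcal/day.
TEE = 2177.0682 × 1.75 = 3809.8693 kcal/day.
Carbohydrate energy = 35% × 3809.8693 = 1333.4543 kcal.
Carbohydrate = 1333.4543 ÷ 4 kcal/g = 333.3636 g.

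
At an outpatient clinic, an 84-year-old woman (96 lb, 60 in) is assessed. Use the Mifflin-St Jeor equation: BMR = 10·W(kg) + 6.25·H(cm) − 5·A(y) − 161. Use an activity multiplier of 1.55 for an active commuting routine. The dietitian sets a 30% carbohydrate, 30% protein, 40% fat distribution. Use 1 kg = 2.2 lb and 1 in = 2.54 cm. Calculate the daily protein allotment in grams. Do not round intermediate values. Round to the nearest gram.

Convert to metric: weight = 96 ÷ 2.2 = 43.6364 kg; height = 60 × 2.54 = 152.4 cm.
Mifflin-St Jeor (female): BMR = 10(43.6364) + 6.25(152.4) − 5(84) − 161 = 436.3636 + 952.5 − 420 − 161 = 807.8636 kcal/day.
TEE = 807.8636 × 1.55 = 1252.1886 kcal/day.
Protein energy = 30% × 1252.1886 = 375.6566 kcal.
Protein = 375.6566 ÷ 4 kcal/g = 93.9141 g.

94 g/day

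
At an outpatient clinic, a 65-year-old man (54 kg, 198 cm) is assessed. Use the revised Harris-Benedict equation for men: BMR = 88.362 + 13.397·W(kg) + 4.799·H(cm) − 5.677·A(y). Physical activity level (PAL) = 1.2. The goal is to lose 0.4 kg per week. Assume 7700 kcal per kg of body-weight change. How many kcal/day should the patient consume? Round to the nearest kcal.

Harris-Benedict: BMR = 88.362 + 13.397(54) + 4.799(198) − 5.677(65) = 1392.997 kcal/day.
TEE = 1392.997 × 1.2 = 1671.5964 kcal/day.
Required daily deficit = 0.4 × 7700 ÷ 7 = 440 kcal/day.
Target intake = 1671.5964 − 440 = 1231.5964 kcal/day.

1232 kcal/day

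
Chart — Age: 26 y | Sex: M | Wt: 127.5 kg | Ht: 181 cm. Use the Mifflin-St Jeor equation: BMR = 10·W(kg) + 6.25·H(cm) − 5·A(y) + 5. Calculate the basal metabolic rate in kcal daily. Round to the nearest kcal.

Mifflin-St Jeor (male): BMR = 10(127.5) + 6.25(181) − 5(26) + 5 = 1275 + 1131.25 − 130 + 5 = 2281.25 kcal/day.

2281 kcal daily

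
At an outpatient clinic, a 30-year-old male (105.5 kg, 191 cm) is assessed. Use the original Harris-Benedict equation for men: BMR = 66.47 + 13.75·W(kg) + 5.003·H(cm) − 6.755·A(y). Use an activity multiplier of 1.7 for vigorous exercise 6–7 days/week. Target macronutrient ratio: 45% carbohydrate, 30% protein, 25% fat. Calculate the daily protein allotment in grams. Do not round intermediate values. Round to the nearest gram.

Harris-Benedict: BMR = 66.47 + 13.75(105.5) + 5.003(191) − 6.755(30) = 2270.018 kcal/day.
TEE = 2270.018 × 1.7 = 3859.0306 kcal/day.
Protein energy = 30% × 3859.0306 = 1157.7092 kcal.
Protein = 1157.7092 ÷ 4 kcal/g = 289.4273 g.

289 g/day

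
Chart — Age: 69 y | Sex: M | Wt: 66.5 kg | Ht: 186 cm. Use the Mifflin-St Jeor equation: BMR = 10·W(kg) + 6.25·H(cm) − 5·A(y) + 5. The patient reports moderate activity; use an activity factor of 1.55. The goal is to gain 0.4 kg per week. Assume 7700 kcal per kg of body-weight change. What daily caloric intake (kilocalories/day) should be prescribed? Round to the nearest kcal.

2746 kilocalories/day

Mifflin-St Jeor (male): BMR = 10(66.5) + 6.25(186) − 5(69) + 5 = 665 + 1162.5 − 345 + 5 = 1487.5 kcal/day.
TEE = 1487.5 × 1.55 = 2305.625 kcal/day.
Required daily surplus = 0.4 × 7700 ÷ 7 = 440 kcal/day.
Target intake = 2305.625 + 440 = 2745.625 kcal/day.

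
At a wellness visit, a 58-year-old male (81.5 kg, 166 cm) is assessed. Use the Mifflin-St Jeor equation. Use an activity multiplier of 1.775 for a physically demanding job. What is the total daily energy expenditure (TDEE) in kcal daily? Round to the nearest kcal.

Mifflin-St Jeor (male): BMR = 10(81.5) + 6.25(166) − 5(58) + 5 = 815 + 1037.5 − 290 + 5 = 1567.5 kcal/day.
TEE = BMR × activity factor = 1567.5 × 1.775 = 2782.3125 kcal/day.

2782 kcal daily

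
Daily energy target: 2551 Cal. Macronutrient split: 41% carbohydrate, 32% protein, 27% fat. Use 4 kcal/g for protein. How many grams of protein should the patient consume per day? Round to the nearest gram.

Protein energy = 32% × 2551 = 816.32 kcal.
At 4 kcal/g: 816.32 ÷ 4 = 204.08 g.

204 g/day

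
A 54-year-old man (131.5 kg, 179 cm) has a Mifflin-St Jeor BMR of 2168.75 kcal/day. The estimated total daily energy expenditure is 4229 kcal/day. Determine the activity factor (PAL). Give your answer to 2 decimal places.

1.95

Activity factor = TEE ÷ BMR = 4229 ÷ 2168.75 = 1.95.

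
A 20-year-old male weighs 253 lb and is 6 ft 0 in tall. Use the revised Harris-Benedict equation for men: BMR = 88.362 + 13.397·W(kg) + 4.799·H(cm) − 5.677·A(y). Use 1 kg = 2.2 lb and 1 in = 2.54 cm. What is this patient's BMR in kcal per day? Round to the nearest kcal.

Convert to metric: weight = 253 ÷ 2.2 = 115 kg; height = (6×12 + 0) × 2.54 = 72 × 2.54 = 182.88 cm.
Harris-Benedict: BMR = 88.362 + 13.397(115) + 4.799(182.88) − 5.677(20) = 2393.1181 kcal/day.

2393 kcal per day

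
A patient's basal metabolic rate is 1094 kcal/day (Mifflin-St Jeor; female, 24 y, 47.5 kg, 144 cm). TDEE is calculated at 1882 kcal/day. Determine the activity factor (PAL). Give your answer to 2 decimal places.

Activity factor = TEE ÷ BMR = 1882 ÷ 1094 = 1.72.

1.72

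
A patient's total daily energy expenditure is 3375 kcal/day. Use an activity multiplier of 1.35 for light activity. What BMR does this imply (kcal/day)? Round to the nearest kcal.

BMR = TEE ÷ activity factor = 3375 ÷ 1.35 = 2500 kcal/day.

2500 kcal/day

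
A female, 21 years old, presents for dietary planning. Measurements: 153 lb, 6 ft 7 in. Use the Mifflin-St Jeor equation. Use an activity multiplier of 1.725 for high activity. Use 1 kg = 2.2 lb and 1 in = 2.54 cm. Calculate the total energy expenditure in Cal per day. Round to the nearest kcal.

Convert to metric: weight = 153 ÷ 2.2 = 69.5455 kg; height = (6×12 + 7) × 2.54 = 79 × 2.54 = 200.66 cm.
Mifflin-St Jeor (female): BMR = 10(69.5455) + 6.25(200.66) − 5(21) − 161 = 695.4545 + 1254.125 − 105 − 161 = 1683.5795 kcal/day.
TEE = BMR × activity factor = 1683.5795 × 1.725 = 2904.1747 kcal/day.

2904 Cal per day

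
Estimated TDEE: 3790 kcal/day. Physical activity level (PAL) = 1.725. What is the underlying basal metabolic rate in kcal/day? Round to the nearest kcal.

BMR = TEE ÷ activity factor = 3790 ÷ 1.725 = 2197.1014 kcal/day.

2197 kcal/day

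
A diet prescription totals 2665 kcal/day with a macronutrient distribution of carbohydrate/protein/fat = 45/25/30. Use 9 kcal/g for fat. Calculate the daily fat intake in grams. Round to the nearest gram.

89 g/day

Fat energy = 30% × 2665 = 799.5 kcal.
At 9 kcal/g: 799.5 ÷ 9 = 88.8333 g.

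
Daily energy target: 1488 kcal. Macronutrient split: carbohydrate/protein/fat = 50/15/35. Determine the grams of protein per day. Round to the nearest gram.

Protein energy = 15% × 1488 = 223.2 kcal.
At 4 kcal/g: 223.2 ÷ 4 = 55.8 g.

56 g/day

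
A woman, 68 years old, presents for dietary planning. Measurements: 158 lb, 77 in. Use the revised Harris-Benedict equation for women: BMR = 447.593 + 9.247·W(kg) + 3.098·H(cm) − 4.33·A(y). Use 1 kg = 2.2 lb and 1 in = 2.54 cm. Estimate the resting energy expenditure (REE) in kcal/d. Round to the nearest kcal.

1423 kcal/d

Convert to metric: weight = 158 ÷ 2.2 = 71.8182 kg; height = 77 × 2.54 = 195.58 cm.
Harris-Benedict: BMR = 447.593 + 9.247(71.8182) + 3.098(195.58) − 4.33(68) = 1423.1626 kcal/day.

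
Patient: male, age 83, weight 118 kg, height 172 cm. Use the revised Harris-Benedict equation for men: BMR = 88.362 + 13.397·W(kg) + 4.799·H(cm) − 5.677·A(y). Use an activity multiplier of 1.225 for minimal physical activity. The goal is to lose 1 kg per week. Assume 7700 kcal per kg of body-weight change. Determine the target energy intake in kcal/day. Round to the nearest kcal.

Harris-Benedict: BMR = 88.362 + 13.397(118) + 4.799(172) − 5.677(83) = 2023.445 kcal/day.
TEE = 2023.445 × 1.225 = 2478.7201 kcal/day.
Required daily deficit = 1 × 7700 ÷ 7 = 1100 kcal/day.
Target intake = 2478.7201 − 1100 = 1378.7201 kcal/day.

1379 kcal/day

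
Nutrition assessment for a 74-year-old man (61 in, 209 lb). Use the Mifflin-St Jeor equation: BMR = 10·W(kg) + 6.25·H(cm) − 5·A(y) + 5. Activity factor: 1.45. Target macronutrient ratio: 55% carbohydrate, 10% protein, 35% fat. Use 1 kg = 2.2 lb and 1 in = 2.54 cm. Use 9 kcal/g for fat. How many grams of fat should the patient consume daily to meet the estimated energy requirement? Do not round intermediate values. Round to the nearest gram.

Convert to metric: weight = 209 ÷ 2.2 = 95 kg; height = 61 × 2.54 = 154.94 cm.
Mifflin-St Jeor (male): BMR = 10(95) + 6.25(154.94) − 5(74) + 5 = 950 + 968.375 − 370 + 5 = 1553.375 kcal/day.
TEE = 1553.375 × 1.45 = 2252.3938 kcal/day.
Fat energy = 35% × 2252.3938 = 788.3378 kcal.
Fat = 788.3378 ÷ 9 kcal/g = 87.5931 g.

88 g/day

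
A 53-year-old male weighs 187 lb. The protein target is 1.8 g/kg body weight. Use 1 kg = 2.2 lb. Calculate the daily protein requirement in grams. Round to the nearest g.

153 g/day

Weight in kg = 187 ÷ 2.2 = 85 kg.
Protein = 1.8 g/kg × 85 kg = 153 g/day.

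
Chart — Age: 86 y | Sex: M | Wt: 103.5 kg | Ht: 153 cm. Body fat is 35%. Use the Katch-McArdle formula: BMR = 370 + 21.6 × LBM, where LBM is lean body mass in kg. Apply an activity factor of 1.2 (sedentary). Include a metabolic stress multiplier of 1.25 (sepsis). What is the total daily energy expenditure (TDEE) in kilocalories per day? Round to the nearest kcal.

LBM = 103.5 × (1 − 0.35) = 67.275 kg. Katch-McArdle: BMR = 370 + 21.6 × 67.275 = 1823.14 kcal/day.
TEE = BMR × activity factor = 1823.14 × 1.2 = 2187.768 kcal/day.
Apply stress factor: 2187.768 × 1.25 = 2734.71 kcal/day.

2735 kilocalories per day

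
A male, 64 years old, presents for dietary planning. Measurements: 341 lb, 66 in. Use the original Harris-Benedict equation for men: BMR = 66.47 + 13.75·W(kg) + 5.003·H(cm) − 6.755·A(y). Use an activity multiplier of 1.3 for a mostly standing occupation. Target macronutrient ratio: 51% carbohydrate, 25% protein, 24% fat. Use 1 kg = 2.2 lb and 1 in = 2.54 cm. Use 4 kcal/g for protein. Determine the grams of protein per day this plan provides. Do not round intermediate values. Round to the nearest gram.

Convert to metric: weight = 341 ÷ 2.2 = 155 kg; height = 66 × 2.54 = 167.64 cm.
Harris-Benedict: BMR = 66.47 + 13.75(155) + 5.003(167.64) − 6.755(64) = 2604.1029 kcal/day.
TEE = 2604.1029 × 1.3 = 3385.3338 kcal/day.
Protein energy = 25% × 3385.3338 = 846.3334 kcal.
Protein = 846.3334 ÷ 4 kcal/g = 211.5834 g.

212 g/day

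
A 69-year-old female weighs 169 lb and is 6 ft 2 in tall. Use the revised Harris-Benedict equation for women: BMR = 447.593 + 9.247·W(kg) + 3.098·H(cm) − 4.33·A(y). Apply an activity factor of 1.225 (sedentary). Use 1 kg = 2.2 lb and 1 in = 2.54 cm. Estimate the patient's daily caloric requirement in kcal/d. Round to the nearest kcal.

Convert to metric: weight = 169 ÷ 2.2 = 76.8182 kg; height = (6×12 + 2) × 2.54 = 74 × 2.54 = 187.96 cm.
Harris-Benedict: BMR = 447.593 + 9.247(76.8182) + 3.098(187.96) − 4.33(69) = 1441.4608 kcal/day.
TEE = BMR × activity factor = 1441.4608 × 1.225 = 1765.7895 kcal/day.

1766 kcal/d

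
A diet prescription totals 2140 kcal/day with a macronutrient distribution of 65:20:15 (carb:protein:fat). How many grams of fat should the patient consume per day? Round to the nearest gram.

36 g/day

Fat energy = 15% × 2140 = 321 kcal.
At 9 kcal/g: 321 ÷ 9 = 35.6667 g.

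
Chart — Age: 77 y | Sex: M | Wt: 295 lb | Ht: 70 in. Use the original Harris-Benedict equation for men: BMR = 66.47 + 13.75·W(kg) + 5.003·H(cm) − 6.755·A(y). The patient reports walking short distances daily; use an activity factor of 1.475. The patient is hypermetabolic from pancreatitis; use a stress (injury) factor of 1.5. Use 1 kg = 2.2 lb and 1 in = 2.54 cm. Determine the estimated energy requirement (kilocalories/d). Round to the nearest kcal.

Convert to metric: weight = 295 ÷ 2.2 = 134.0909 kg; height = 70 × 2.54 = 177.8 cm.
Harris-Benedict: BMR = 66.47 + 13.75(134.0909) + 5.003(177.8) − 6.755(77) = 2279.6184 kcal/day.
TEE = BMR × activity factor = 2279.6184 × 1.475 = 3362.4371 kcal/day.
Apply stress factor: 3362.4371 × 1.5 = 5043.6557 kcal/day.

5044 kilocalories/d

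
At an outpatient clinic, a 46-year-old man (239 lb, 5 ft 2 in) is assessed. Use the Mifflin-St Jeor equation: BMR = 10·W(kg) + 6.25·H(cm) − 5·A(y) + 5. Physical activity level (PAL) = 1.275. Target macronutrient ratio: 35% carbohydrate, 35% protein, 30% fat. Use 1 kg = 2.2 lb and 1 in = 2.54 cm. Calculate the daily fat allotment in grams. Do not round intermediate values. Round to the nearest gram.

78 g/day

Convert to metric: weight = 239 ÷ 2.2 = 108.6364 kg; height = (5×12 + 2) × 2.54 = 62 × 2.54 = 157.48 cm.
Mifflin-St Jeor (male): BMR = 10(108.6364) + 6.25(157.48) − 5(46) + 5 = 1086.3636 + 984.25 − 230 + 5 = 1845.6136 kcal/day.
TEE = 1845.6136 × 1.275 = 2353.1574 kcal/day.
Fat energy = 30% × 2353.1574 = 705.9472 kcal.
Fat = 705.9472 ÷ 9 kcal/g = 78.4386 g.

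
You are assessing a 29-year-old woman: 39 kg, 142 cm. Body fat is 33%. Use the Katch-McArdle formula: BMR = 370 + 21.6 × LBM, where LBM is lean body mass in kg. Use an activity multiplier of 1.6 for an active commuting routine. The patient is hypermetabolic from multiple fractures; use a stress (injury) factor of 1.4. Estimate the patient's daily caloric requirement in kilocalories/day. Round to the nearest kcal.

2093 kilocalories/day

LBM = 39 × (1 − 0.33) = 26.13 kg. Katch-McArdle: BMR = 370 + 21.6 × 26.13 = 934.408 kcal/day.
TEE = BMR × activity factor = 934.408 × 1.6 = 1495.0528 kcal/day.
Apply stress factor: 1495.0528 × 1.4 = 2093.0739 kcal/day.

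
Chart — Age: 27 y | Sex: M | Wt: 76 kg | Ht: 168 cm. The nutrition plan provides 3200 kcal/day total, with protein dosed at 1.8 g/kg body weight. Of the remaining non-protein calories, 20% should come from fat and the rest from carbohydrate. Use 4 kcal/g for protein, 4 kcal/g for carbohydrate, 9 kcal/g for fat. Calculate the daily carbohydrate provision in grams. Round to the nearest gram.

Protein = 1.8 × 76 = 136.8 g → 136.8 × 4 = 547.2 kcal.
Non-protein calories = 3200 − 547.2 = 2652.8 kcal.
Fat: 20% × 2652.8 = 530.56 kcal; carbohydrate: 2122.24 kcal.
Carbohydrate: 2122.24 kcal ÷ 4 kcal/g = 530.56 g.

531 g/day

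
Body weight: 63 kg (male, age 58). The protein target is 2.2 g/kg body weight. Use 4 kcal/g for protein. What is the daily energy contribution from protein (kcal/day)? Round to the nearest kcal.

554 kcal/day

Protein = 2.2 g/kg × 63 kg = 138.6 g/day.
Protein energy = 138.6 g × 4 kcal/g = 554.4 kcal/day.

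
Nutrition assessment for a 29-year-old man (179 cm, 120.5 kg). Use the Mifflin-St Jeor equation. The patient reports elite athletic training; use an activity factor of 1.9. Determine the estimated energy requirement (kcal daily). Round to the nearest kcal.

Mifflin-St Jeor (male): BMR = 10(120.5) + 6.25(179) − 5(29) + 5 = 1205 + 1118.75 − 145 + 5 = 2183.75 kcal/day.
TEE = BMR × activity factor = 2183.75 × 1.9 = 4149.125 kcal/day.

4149 kcal daily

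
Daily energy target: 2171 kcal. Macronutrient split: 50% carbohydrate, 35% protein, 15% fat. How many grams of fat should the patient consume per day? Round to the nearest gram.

Fat energy = 15% × 2171 = 325.65 kcal.
At 9 kcal/g: 325.65 ÷ 9 = 36.1833 g.

36 g/day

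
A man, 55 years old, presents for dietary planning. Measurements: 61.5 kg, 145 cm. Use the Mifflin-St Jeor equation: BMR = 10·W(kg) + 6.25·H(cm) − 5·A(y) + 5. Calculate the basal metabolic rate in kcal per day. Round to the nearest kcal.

1251 kcal per day

Mifflin-St Jeor (male): BMR = 10(61.5) + 6.25(145) − 5(55) + 5 = 615 + 906.25 − 275 + 5 = 1251.25 kcal/day.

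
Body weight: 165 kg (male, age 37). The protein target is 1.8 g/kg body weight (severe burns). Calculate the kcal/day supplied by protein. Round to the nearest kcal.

Protein = 1.8 g/kg × 165 kg = 297 g/day.
Protein energy = 297 g × 4 kcal/g = 1188 kcal/day.

1188 kcal/day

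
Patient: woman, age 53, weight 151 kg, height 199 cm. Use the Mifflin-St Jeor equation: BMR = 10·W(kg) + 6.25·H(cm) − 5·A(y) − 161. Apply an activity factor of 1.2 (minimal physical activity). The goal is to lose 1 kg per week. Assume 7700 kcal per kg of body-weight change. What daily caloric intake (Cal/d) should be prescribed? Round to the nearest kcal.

Mifflin-St Jeor (female): BMR = 10(151) + 6.25(199) − 5(53) − 161 = 1510 + 1243.75 − 265 − 161 = 2327.75 kcal/day.
TEE = 2327.75 × 1.2 = 2793.3 kcal/day.
Required daily deficit = 1 × 7700 ÷ 7 = 1100 kcal/day.
Target intake = 2793.3 − 1100 = 1693.3 kcal/day.

1693 Cal/d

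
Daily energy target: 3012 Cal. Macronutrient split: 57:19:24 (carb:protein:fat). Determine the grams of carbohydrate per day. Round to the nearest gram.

Carbohydrate energy = 57% × 3012 = 1716.84 kcal.
At 4 kcal/g: 1716.84 ÷ 4 = 429.21 g.

429 g/day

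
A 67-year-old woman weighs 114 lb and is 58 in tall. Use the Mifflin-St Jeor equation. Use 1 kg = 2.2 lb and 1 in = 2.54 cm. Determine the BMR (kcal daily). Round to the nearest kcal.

943 kcal daily

Convert to metric: weight = 114 ÷ 2.2 = 51.8182 kg; height = 58 × 2.54 = 147.32 cm.
Mifflin-St Jeor (female): BMR = 10(51.8182) + 6.25(147.32) − 5(67) − 161 = 518.1818 + 920.75 − 335 − 161 = 942.9318 kcal/day.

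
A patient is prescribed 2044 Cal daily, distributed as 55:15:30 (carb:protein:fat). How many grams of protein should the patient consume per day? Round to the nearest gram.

Protein energy = 15% × 2044 = 306.6 kcal.
At 4 kcal/g: 306.6 ÷ 4 = 76.65 g.

77 g/day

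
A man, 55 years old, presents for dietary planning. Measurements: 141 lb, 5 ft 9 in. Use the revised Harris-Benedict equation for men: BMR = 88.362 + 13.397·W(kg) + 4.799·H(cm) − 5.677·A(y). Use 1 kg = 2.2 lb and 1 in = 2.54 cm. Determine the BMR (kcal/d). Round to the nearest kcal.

1476 kcal/d

Convert to metric: weight = 141 ÷ 2.2 = 64.0909 kg; height = (5×12 + 9) × 2.54 = 69 × 2.54 = 175.26 cm.
Harris-Benedict: BMR = 88.362 + 13.397(64.0909) + 4.799(175.26) − 5.677(55) = 1475.8256 kcal/day.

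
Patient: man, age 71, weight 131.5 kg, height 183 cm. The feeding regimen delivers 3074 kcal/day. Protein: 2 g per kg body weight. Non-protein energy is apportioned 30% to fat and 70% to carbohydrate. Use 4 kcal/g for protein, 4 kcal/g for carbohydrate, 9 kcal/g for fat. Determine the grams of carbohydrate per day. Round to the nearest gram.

354 g/day

Protein = 2 × 131.5 = 263 g → 263 × 4 = 1052 kcal.
Non-protein calories = 3074 − 1052 = 2022 kcal.
Fat: 30% × 2022 = 606.6 kcal; carbohydrate: 1415.4 kcal.
Carbohydrate: 1415.4 kcal ÷ 4 kcal/g = 353.85 g.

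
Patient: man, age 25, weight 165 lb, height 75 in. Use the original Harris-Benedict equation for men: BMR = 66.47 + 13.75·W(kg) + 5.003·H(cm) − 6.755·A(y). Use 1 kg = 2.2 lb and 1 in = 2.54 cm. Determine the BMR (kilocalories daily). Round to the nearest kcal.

Convert to metric: weight = 165 ÷ 2.2 = 75 kg; height = 75 × 2.54 = 190.5 cm.
Harris-Benedict: BMR = 66.47 + 13.75(75) + 5.003(190.5) − 6.755(25) = 1881.9165 kcal/day.

1882 kilocalories daily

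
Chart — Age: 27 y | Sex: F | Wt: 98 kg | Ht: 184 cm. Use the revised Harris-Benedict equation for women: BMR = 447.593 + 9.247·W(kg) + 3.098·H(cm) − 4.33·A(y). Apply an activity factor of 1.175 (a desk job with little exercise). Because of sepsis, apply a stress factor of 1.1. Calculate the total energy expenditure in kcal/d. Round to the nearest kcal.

Harris-Benedict: BMR = 447.593 + 9.247(98) + 3.098(184) − 4.33(27) = 1806.921 kcal/day.
TEE = BMR × activity factor = 1806.921 × 1.175 = 2123.1322 kcal/day.
Apply stress factor: 2123.1322 × 1.1 = 2335.4454 kcal/day.

2335 kcal/d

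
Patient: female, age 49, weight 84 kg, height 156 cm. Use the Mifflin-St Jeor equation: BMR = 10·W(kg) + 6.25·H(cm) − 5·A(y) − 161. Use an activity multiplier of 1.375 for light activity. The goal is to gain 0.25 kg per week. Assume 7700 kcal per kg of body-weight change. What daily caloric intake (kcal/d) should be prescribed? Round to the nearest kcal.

Mifflin-St Jeor (female): BMR = 10(84) + 6.25(156) − 5(49) − 161 = 840 + 975 − 245 − 161 = 1409 kcal/day.
TEE = 1409 × 1.375 = 1937.375 kcal/day.
Required daily surplus = 0.25 × 7700 ÷ 7 = 275 kcal/day.
Target intake = 1937.375 + 275 = 2212.375 kcal/day.

2212 kcal/d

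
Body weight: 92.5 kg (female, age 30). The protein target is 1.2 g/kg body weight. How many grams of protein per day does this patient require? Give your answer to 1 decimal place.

Protein = 1.2 g/kg × 92.5 kg = 111 g/day.

111.0 g/day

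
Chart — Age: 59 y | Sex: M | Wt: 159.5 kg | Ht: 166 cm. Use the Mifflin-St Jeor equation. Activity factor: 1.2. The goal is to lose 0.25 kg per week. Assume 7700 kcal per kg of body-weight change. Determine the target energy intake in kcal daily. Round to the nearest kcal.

2536 kcal daily

Mifflin-St Jeor (male): BMR = 10(159.5) + 6.25(166) − 5(59) + 5 = 1595 + 1037.5 − 295 + 5 = 2342.5 kcal/day.
TEE = 2342.5 × 1.2 = 2811 kcal/day.
Required daily deficit = 0.25 × 7700 ÷ 7 = 275 kcal/day.
Target intake = 2811 − 275 = 2536 kcal/day.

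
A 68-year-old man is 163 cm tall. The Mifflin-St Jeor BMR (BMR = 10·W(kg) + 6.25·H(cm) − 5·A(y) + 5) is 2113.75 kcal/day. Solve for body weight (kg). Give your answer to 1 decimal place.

143.0 kg

2113.75 = 10·W + 6.25(163) − 5(68) + 5
10·W = 2113.75 − 683.75 = 1430, so W = 143 kg.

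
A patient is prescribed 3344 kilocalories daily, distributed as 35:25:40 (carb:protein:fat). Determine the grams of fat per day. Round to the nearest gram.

149 g/day

Fat energy = 40% × 3344 = 1337.6 kcal.
At 9 kcal/g: 1337.6 ÷ 9 = 148.6222 g.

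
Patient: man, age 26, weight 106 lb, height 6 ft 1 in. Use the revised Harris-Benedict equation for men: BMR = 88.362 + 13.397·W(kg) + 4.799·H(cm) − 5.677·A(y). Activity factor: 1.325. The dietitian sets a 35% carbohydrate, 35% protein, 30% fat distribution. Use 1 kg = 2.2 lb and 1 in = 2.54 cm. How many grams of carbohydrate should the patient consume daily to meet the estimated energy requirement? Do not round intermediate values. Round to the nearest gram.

171 g/day

Convert to metric: weight = 106 ÷ 2.2 = 48.1818 kg; height = (6×12 + 1) × 2.54 = 73 × 2.54 = 185.42 cm.
Harris-Benedict: BMR = 88.362 + 13.397(48.1818) + 4.799(185.42) − 5.677(26) = 1476.0824 kcal/day.
TEE = 1476.0824 × 1.325 = 1955.8092 kcal/day.
Carbohydrate energy = 35% × 1955.8092 = 684.5332 kcal.
Carbohydrate = 684.5332 ÷ 4 kcal/g = 171.1333 g.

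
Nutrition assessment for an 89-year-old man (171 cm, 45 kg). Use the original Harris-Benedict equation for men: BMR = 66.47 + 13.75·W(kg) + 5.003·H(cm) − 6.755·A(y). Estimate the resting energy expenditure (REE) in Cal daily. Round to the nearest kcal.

940 Cal daily

Harris-Benedict: BMR = 66.47 + 13.75(45) + 5.003(171) − 6.755(89) = 939.538 kcal/day.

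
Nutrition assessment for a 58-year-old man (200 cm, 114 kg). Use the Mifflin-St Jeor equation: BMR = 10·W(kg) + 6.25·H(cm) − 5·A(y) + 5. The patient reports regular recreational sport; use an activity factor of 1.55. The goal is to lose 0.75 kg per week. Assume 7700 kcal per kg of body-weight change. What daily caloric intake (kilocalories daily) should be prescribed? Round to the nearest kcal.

2438 kilocalories daily

Mifflin-St Jeor (male): BMR = 10(114) + 6.25(200) − 5(58) + 5 = 1140 + 1250 − 290 + 5 = 2105 kcal/day.
TEE = 2105 × 1.55 = 3262.75 kcal/day.
Required daily deficit = 0.75 × 7700 ÷ 7 = 825 kcal/day.
Target intake = 3262.75 − 825 = 2437.75 kcal/day.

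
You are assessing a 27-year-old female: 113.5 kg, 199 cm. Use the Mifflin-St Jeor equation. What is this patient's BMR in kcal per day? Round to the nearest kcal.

2083 kcal per day

Mifflin-St Jeor (female): BMR = 10(113.5) + 6.25(199) − 5(27) − 161 = 1135 + 1243.75 − 135 − 161 = 2082.75 kcal/day.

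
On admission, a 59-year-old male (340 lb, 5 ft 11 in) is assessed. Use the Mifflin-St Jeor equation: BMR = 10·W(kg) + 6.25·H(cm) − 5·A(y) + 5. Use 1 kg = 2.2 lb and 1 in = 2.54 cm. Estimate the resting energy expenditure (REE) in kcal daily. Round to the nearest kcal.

Convert to metric: weight = 340 ÷ 2.2 = 154.5455 kg; height = (5×12 + 11) × 2.54 = 71 × 2.54 = 180.34 cm.
Mifflin-St Jeor (male): BMR = 10(154.5455) + 6.25(180.34) − 5(59) + 5 = 1545.4545 + 1127.125 − 295 + 5 = 2382.5795 kcal/day.

2383 kcal daily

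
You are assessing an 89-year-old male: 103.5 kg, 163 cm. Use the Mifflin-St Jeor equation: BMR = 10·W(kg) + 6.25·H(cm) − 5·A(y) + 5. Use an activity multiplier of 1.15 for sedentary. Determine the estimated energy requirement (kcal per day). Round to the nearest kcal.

1856 kcal per day

Mifflin-St Jeor (male): BMR = 10(103.5) + 6.25(163) − 5(89) + 5 = 1035 + 1018.75 − 445 + 5 = 1613.75 kcal/day.
TEE = BMR × activity factor = 1613.75 × 1.15 = 1855.8125 kcal/day.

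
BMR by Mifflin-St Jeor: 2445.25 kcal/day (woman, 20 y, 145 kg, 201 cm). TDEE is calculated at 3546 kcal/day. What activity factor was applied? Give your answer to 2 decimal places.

1.45

Activity factor = TEE ÷ BMR = 3546 ÷ 2445.25 = 1.45.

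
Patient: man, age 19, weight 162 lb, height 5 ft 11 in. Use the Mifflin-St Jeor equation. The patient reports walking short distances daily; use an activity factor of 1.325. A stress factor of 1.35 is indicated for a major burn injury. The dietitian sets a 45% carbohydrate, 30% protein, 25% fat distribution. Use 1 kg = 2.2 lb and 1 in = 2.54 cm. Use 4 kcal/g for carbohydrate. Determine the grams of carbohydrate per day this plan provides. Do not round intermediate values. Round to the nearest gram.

357 g/day

Convert to metric: weight = 162 ÷ 2.2 = 73.6364 kg; height = (5×12 + 11) × 2.54 = 71 × 2.54 = 180.34 cm.
Mifflin-St Jeor (male): BMR = 10(73.6364) + 6.25(180.34) − 5(19) + 5 = 736.3636 + 1127.125 − 95 + 5 = 1773.4886 kcal/day.
TEE = 1773.4886 × 1.325 = 2349.8724 kcal/day.
With stress factor 1.35: 2349.8724 × 1.35 = 3172.3278 kcal/day.
Carbohydrate energy = 45% × 3172.3278 = 1427.5475 kcal.
Carbohydrate = 1427.5475 ÷ 4 kcal/g = 356.8869 g.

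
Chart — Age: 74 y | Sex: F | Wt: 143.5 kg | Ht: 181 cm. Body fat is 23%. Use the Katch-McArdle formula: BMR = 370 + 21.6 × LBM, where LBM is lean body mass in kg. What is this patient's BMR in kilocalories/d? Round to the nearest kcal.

2757 kilocalories/d

LBM = 143.5 × (1 − 0.23) = 110.495 kg. Katch-McArdle: BMR = 370 + 21.6 × 110.495 = 2756.692 kcal/day.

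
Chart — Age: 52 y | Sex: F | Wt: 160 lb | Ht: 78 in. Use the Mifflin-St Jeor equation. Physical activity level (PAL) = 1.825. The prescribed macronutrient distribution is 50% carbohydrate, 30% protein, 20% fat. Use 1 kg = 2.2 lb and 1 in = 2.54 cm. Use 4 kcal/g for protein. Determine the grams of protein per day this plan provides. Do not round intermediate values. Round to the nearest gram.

211 g/day

Convert to metric: weight = 160 ÷ 2.2 = 72.7273 kg; height = 78 × 2.54 = 198.12 cm.
Mifflin-St Jeor (female): BMR = 10(72.7273) + 6.25(198.12) − 5(52) − 161 = 727.2727 + 1238.25 − 260 − 161 = 1544.5227 kcal/day.
TEE = 1544.5227 × 1.825 = 2818.754 kcal/day.
Protein energy = 30% × 2818.754 = 845.6262 kcal.
Protein = 845.6262 ÷ 4 kcal/g = 211.4065 g.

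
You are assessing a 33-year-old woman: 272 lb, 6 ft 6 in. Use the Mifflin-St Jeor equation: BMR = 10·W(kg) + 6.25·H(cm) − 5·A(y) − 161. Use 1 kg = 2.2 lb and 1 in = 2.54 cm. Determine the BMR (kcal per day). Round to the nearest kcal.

Convert to metric: weight = 272 ÷ 2.2 = 123.6364 kg; height = (6×12 + 6) × 2.54 = 78 × 2.54 = 198.12 cm.
Mifflin-St Jeor (female): BMR = 10(123.6364) + 6.25(198.12) − 5(33) − 161 = 1236.3636 + 1238.25 − 165 − 161 = 2148.6136 kcal/day.

2149 kcal per day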